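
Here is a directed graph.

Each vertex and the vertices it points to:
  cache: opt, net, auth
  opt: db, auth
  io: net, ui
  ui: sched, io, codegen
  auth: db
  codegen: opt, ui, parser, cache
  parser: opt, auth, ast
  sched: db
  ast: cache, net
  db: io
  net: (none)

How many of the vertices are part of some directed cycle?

A vertex is on a directed cycle iff it belongs to a strongly connected component of size ≥ 2 (or has a self-loop).
The vertices on cycles are {db, io, ui, ast, opt, auth, cache, sched, parser, codegen} — 10 in total.

10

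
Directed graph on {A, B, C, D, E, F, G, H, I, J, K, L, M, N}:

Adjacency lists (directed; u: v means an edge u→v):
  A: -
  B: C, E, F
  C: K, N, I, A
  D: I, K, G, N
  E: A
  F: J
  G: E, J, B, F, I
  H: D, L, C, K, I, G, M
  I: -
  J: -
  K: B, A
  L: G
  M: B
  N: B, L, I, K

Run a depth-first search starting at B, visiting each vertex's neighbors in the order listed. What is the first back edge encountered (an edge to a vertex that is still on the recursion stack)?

DFS from B (visiting each vertex's neighbors in the order listed); mark gray on enter, black on exit:
B gray
  C gray
    K gray
      K→B: B is gray → back edge
First back edge: K → B.

K→B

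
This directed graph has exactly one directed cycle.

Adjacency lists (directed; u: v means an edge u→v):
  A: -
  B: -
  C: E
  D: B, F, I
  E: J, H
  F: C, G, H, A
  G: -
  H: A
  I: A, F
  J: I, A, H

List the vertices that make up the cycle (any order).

C, E, F, I, J

DFS with gray/black marking from F:
F gray
  C gray
    E gray
      J gray
        I gray
          A gray
          A black
          I→F: F is gray → back edge
Back edge closes the cycle F → C → E → J → I → F; its vertices are {C, E, F, I, J}.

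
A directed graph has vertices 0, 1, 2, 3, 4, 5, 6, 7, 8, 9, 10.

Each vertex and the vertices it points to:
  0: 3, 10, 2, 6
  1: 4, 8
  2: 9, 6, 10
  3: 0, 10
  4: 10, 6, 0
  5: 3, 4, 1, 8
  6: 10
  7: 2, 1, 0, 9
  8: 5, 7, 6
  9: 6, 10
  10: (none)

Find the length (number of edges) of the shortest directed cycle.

2

For each vertex v, BFS finds the shortest path from v back to v.
The shortest such closed walk is 5 → 8 → 5, length 2.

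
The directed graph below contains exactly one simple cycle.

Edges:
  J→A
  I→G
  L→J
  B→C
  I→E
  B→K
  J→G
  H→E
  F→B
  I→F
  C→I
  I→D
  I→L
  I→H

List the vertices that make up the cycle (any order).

B, C, F, I

DFS with gray/black marking from I:
I gray
  F gray
    B gray
      K gray
      K black
      C gray
        C→I: I is gray → back edge
Back edge closes the cycle I → F → B → C → I; its vertices are {B, C, F, I}.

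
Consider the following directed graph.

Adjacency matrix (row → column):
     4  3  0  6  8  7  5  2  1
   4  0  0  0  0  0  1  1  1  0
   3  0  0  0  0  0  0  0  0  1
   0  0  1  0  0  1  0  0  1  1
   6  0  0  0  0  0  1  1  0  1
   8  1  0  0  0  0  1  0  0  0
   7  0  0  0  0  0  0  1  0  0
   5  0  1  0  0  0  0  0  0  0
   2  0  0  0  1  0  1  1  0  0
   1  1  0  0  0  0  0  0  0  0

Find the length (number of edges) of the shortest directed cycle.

For each vertex v, BFS finds the shortest path from v back to v.
The shortest such closed walk is 2 → 6 → 1 → 4 → 2, length 4.

4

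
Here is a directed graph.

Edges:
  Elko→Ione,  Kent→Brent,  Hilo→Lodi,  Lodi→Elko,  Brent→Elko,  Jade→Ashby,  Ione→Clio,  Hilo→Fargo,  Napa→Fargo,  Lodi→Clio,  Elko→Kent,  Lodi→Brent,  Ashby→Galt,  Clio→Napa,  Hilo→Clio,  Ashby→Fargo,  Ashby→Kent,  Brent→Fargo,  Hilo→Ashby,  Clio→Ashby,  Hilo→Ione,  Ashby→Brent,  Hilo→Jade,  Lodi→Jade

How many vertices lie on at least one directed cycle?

6

A vertex is on a directed cycle iff it belongs to a strongly connected component of size ≥ 2 (or has a self-loop).
The vertices on cycles are {Clio, Elko, Ione, Kent, Ashby, Brent} — 6 in total.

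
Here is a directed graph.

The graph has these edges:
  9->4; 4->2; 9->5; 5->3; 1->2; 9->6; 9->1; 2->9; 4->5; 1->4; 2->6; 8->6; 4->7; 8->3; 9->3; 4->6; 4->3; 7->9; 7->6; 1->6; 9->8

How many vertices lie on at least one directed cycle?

A vertex is on a directed cycle iff it belongs to a strongly connected component of size ≥ 2 (or has a self-loop).
The vertices on cycles are {1, 2, 4, 7, 9} — 5 in total.

5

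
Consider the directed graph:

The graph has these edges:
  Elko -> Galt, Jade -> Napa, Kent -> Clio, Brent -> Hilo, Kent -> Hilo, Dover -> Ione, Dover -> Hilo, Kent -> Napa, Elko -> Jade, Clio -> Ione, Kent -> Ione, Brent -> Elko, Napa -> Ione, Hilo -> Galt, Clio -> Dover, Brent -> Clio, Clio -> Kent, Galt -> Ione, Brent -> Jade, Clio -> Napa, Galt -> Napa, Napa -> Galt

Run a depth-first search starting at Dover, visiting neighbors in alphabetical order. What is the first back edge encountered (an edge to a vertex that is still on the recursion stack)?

Napa→Galt

DFS from Dover (visiting neighbors in alphabetical order); mark gray on enter, black on exit:
Dover gray
  Hilo gray
    Galt gray
      Ione gray
      Ione black
      Napa gray
        Napa→Galt: Galt is gray → back edge
First back edge: Napa → Galt.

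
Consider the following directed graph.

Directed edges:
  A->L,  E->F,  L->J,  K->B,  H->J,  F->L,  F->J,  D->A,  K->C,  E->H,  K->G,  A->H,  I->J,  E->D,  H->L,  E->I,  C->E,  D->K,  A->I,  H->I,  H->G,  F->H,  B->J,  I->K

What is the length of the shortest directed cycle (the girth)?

For each vertex v, BFS finds the shortest path from v back to v.
The shortest such closed walk is C → E → D → K → C, length 4.

4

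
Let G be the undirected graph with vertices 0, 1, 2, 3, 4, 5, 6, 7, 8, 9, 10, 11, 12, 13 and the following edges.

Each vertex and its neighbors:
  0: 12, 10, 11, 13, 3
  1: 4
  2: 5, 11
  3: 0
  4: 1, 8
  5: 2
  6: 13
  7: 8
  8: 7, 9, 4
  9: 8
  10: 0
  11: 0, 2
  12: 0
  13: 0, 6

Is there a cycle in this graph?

No

DFS, tracking each vertex's parent; an edge to a visited non-parent vertex closes a cycle.
Start from 5:
visit 5 (parent –)
  visit 2 (parent 5)
    2–5: parent, skip
    visit 11 (parent 2)
      visit 0 (parent 11)
        visit 12 (parent 0)
          12–0: parent, skip
        visit 10 (parent 0)
          10–0: parent, skip
        0–11: parent, skip
        visit 13 (parent 0)
          13–0: parent, skip
          visit 6 (parent 13)
            6–13: parent, skip
        visit 3 (parent 0)
          3–0: parent, skip
      11–2: parent, skip
visit 1 (parent –)
  visit 4 (parent 1)
    4–1: parent, skip
    visit 8 (parent 4)
      visit 7 (parent 8)
        7–8: parent, skip
      visit 9 (parent 8)
        9–8: parent, skip
      8–4: parent, skip
No non-parent visited neighbor found — the graph is a forest.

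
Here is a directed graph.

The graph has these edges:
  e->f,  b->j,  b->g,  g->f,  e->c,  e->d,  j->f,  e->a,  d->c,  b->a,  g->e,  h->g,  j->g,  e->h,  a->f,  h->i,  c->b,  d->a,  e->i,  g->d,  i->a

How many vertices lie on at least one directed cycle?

7

A vertex is on a directed cycle iff it belongs to a strongly connected component of size ≥ 2 (or has a self-loop).
The vertices on cycles are {b, c, d, e, g, h, j} — 7 in total.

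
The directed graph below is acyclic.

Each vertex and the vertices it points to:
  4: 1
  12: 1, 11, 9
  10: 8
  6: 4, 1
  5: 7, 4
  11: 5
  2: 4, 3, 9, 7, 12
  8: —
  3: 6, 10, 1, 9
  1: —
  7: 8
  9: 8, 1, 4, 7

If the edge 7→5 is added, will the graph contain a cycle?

Yes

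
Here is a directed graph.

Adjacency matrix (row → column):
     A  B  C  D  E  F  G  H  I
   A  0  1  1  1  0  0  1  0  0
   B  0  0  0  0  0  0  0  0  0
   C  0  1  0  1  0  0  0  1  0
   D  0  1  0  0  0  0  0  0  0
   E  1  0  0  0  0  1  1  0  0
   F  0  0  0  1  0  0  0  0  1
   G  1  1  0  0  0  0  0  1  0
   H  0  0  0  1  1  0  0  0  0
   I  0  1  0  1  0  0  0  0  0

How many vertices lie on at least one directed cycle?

A vertex is on a directed cycle iff it belongs to a strongly connected component of size ≥ 2 (or has a self-loop).
The vertices on cycles are {A, C, E, G, H} — 5 in total.

5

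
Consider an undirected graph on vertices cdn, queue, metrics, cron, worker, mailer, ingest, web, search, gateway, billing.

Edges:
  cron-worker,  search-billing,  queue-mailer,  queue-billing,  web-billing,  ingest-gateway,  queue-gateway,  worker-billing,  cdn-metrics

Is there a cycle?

No

DFS, tracking each vertex's parent; an edge to a visited non-parent vertex closes a cycle.
Start from mailer:
visit mailer (parent –)
  visit queue (parent mailer)
    visit billing (parent queue)
      visit worker (parent billing)
        visit cron (parent worker)
          cron–worker: parent, skip
        worker–billing: parent, skip
      billing–queue: parent, skip
      visit web (parent billing)
        web–billing: parent, skip
      visit search (parent billing)
        search–billing: parent, skip
    visit gateway (parent queue)
      visit ingest (parent gateway)
        ingest–gateway: parent, skip
      gateway–queue: parent, skip
    queue–mailer: parent, skip
visit cdn (parent –)
  visit metrics (parent cdn)
    metrics–cdn: parent, skip
No non-parent visited neighbor found — the graph is a forest.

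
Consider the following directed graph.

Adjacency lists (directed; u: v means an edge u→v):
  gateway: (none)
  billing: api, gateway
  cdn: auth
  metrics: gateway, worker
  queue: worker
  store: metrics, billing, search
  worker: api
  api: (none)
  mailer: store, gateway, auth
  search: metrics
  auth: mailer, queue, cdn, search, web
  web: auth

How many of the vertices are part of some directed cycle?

A vertex is on a directed cycle iff it belongs to a strongly connected component of size ≥ 2 (or has a self-loop).
The vertices on cycles are {cdn, web, auth, mailer} — 4 in total.

4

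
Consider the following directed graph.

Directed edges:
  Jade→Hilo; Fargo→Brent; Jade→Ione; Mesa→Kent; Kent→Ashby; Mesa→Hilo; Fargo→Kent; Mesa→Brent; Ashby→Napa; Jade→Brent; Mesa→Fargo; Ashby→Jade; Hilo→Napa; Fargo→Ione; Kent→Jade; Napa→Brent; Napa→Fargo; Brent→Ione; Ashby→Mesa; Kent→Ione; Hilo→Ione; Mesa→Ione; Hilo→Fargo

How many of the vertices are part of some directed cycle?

7

A vertex is on a directed cycle iff it belongs to a strongly connected component of size ≥ 2 (or has a self-loop).
The vertices on cycles are {Hilo, Jade, Kent, Mesa, Napa, Ashby, Fargo} — 7 in total.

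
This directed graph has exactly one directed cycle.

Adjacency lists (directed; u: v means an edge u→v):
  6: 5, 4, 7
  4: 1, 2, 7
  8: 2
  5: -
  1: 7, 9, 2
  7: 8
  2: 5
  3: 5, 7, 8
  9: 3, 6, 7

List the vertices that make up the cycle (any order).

DFS with gray/black marking from 1:
1 gray
  7 gray
    8 gray
      2 gray
        5 gray
        5 black
      2 black
    8 black
  7 black
  9 gray
    3 gray
      3→5: 5 black — skip
      3→7: 7 black — skip
      3→8: 8 black — skip
    3 black
    6 gray
      6→5: 5 black — skip
      4 gray
        4→1: 1 is gray → back edge
Back edge closes the cycle 1 → 9 → 6 → 4 → 1; its vertices are {1, 4, 6, 9}.

1, 4, 6, 9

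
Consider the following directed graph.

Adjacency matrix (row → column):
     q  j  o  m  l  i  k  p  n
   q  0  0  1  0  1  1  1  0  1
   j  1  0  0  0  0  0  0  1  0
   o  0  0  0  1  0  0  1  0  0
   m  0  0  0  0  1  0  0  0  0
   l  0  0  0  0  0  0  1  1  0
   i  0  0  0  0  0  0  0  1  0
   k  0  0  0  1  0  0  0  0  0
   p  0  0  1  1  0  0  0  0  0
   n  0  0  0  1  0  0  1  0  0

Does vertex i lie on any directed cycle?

i lies on a cycle iff there is a path from i back to itself.
Exploring from i, it never reaches itself; equivalently, its strongly connected component is a singleton.

No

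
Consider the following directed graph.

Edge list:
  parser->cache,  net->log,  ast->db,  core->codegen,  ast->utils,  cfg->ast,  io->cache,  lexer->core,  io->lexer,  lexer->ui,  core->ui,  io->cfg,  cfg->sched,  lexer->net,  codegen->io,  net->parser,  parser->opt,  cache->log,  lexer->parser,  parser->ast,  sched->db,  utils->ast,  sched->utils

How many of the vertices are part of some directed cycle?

A vertex is on a directed cycle iff it belongs to a strongly connected component of size ≥ 2 (or has a self-loop).
The vertices on cycles are {io, ast, core, lexer, utils, codegen} — 6 in total.

6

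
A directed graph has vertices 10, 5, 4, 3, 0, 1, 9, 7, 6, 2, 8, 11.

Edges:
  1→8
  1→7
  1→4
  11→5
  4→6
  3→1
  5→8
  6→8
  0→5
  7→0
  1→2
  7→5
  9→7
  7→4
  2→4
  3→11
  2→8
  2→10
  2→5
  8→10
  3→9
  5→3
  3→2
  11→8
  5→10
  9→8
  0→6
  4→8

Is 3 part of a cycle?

3 is on a cycle iff 3 can reach itself via ≥1 edge.
3 → 11 → 5 → 3 — yes.

Yes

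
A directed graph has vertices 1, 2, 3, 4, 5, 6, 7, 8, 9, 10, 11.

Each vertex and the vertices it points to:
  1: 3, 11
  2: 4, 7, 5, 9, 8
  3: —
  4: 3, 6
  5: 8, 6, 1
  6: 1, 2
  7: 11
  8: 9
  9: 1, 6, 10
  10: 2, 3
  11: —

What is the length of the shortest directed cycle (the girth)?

3

For each vertex v, BFS finds the shortest path from v back to v.
The shortest such closed walk is 2 → 5 → 6 → 2, length 3.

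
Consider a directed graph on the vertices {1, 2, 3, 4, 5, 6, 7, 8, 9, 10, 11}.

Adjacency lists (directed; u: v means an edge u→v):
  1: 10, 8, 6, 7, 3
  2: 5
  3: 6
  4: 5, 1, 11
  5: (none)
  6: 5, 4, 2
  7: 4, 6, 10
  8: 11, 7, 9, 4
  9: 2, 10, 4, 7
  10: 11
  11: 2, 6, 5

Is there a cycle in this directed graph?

DFS with white/gray/black marking, starting from 6:
6 gray
  5 gray
  5 black
  4 gray
    4→5: 5 black — skip
    1 gray
      10 gray
        11 gray
          2 gray
            2→5: 5 black — skip
          2 black
          11→6: 6 is gray → back edge
Back edge found, so a cycle exists: 6 → 4 → 1 → 10 → 11 → 6.

Yes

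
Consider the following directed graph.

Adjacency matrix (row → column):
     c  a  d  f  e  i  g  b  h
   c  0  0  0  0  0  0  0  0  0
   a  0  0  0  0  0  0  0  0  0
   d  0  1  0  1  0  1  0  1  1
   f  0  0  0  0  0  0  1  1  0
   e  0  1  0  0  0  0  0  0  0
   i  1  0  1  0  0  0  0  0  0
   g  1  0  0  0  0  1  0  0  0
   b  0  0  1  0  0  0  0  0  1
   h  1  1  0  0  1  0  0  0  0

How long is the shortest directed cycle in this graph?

2

For each vertex v, BFS finds the shortest path from v back to v.
The shortest such closed walk is d → i → d, length 2.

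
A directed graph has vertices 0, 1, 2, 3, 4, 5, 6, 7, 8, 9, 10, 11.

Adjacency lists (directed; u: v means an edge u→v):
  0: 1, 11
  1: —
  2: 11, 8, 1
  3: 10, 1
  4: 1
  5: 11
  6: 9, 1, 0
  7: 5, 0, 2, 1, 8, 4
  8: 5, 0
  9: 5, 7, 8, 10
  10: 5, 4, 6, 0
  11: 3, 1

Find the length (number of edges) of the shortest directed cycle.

3

For each vertex v, BFS finds the shortest path from v back to v.
The shortest such closed walk is 10 → 6 → 9 → 10, length 3.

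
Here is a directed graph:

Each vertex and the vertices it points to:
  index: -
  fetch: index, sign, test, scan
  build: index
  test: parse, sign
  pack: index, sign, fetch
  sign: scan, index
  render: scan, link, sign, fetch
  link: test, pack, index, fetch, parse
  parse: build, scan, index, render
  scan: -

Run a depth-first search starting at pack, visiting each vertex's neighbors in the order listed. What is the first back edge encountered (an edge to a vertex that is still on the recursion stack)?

link->test

DFS from pack (visiting each vertex's neighbors in the order listed); mark gray on enter, black on exit:
pack gray
  index gray
  index black
  sign gray
    scan gray
    scan black
    sign→index: index black — skip
  sign black
  fetch gray
    fetch→index: index black — skip
    fetch→sign: sign black — skip
    test gray
      parse gray
        build gray
          build→index: index black — skip
        build black
        parse→scan: scan black — skip
        parse→index: index black — skip
        render gray
          render→scan: scan black — skip
          link gray
            link→test: test is gray → back edge
First back edge: link → test.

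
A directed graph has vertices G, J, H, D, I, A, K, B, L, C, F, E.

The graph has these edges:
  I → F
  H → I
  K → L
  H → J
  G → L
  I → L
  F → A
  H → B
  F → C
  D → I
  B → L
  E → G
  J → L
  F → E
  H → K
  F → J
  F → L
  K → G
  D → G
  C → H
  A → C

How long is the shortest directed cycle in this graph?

4

For each vertex v, BFS finds the shortest path from v back to v.
The shortest such closed walk is I → F → C → H → I, length 4.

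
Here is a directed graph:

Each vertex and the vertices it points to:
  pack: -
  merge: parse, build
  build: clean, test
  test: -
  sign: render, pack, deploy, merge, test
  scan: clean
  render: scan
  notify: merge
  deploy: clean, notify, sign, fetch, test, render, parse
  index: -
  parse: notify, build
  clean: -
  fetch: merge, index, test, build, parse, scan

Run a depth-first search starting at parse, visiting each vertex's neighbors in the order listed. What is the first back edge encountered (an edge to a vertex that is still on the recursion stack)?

merge->parse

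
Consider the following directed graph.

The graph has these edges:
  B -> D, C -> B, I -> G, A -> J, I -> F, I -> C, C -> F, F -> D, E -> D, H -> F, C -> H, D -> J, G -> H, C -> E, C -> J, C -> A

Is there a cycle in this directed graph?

DFS with white/gray/black marking, starting from I:
I gray
  C gray
    A gray
      J gray
      J black
    A black
    F gray
      D gray
        D→J: J black — skip
      D black
    F black
    B gray
      B→D: D black — skip
    B black
    E gray
      E→D: D black — skip
    E black
    C→J: J black — skip
    H gray
      H→F: F black — skip
    H black
  C black
  I→F: F black — skip
  G gray
    G→H: H black — skip
  G black
I black
Every edge goes to a white or black vertex — no back edge, so the graph is acyclic.

No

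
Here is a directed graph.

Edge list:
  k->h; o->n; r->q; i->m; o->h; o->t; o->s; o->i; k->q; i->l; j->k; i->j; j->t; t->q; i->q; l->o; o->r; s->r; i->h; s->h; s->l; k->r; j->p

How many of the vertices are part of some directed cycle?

4

A vertex is on a directed cycle iff it belongs to a strongly connected component of size ≥ 2 (or has a self-loop).
The vertices on cycles are {i, l, o, s} — 4 in total.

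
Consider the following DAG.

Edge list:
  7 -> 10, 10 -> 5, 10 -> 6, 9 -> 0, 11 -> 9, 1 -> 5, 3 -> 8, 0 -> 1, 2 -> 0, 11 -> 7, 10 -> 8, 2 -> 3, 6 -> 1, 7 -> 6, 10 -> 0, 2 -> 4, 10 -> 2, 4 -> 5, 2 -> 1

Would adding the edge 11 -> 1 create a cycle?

No

Adding 11→1 creates a cycle iff 1 can already reach 11.
Explore from 1: no path reaches 11. The graph stays acyclic.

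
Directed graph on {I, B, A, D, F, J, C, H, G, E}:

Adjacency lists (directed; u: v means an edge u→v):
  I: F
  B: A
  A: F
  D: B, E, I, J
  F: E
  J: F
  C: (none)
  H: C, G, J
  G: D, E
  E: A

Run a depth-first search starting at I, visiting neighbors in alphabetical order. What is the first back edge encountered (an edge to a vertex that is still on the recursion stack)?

A->F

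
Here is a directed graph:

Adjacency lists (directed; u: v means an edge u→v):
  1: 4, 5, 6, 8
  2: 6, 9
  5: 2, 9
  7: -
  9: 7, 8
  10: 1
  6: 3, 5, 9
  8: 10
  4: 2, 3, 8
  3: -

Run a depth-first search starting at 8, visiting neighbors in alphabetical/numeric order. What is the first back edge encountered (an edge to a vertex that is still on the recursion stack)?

DFS from 8 (visiting neighbors in alphabetical/numeric order); mark gray on enter, black on exit:
8 gray
  10 gray
    1 gray
      4 gray
        2 gray
          6 gray
            3 gray
            3 black
            5 gray
              5→2: 2 is gray → back edge
First back edge: 5 → 2.

5→2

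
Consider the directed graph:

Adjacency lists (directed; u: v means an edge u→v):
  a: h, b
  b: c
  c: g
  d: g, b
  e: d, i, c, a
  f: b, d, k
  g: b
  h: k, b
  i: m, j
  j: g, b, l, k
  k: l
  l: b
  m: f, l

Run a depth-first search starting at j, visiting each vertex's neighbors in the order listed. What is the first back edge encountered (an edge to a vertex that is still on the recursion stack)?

c->g

DFS from j (visiting each vertex's neighbors in the order listed); mark gray on enter, black on exit:
j gray
  g gray
    b gray
      c gray
        c→g: g is gray → back edge
First back edge: c → g.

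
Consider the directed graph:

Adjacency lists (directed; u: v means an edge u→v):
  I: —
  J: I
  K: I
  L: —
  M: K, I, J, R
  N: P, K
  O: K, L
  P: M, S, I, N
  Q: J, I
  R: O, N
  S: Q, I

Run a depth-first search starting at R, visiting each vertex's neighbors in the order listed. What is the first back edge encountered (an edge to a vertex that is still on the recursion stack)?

DFS from R (visiting each vertex's neighbors in the order listed); mark gray on enter, black on exit:
R gray
  O gray
    K gray
      I gray
      I black
    K black
    L gray
    L black
  O black
  N gray
    P gray
      M gray
        M→K: K black — skip
        M→I: I black — skip
        J gray
          J→I: I black — skip
        J black
        M→R: R is gray → back edge
First back edge: M → R.

M→R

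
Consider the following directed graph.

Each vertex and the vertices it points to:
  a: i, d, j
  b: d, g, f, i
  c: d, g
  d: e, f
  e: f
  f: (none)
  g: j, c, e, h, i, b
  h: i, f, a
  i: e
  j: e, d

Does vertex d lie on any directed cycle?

No

d lies on a cycle iff there is a path from d back to itself.
Exploring from d, it never reaches itself; equivalently, its strongly connected component is a singleton.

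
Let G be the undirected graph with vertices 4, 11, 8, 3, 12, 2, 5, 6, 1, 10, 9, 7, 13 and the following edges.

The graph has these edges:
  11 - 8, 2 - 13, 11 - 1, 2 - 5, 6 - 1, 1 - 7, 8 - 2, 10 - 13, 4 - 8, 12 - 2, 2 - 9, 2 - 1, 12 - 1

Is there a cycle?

DFS, tracking each vertex's parent; an edge to a visited non-parent vertex closes a cycle.
Start from 6:
visit 6 (parent –)
  visit 1 (parent 6)
    visit 7 (parent 1)
      7–1: parent, skip
    visit 11 (parent 1)
      visit 8 (parent 11)
        visit 4 (parent 8)
          4–8: parent, skip
        visit 2 (parent 8)
          visit 13 (parent 2)
            visit 10 (parent 13)
              10–13: parent, skip
            13–2: parent, skip
          2–1: 1 visited and ≠ parent → cycle
Cycle: 1 – 11 – 8 – 2 – 1.

Yes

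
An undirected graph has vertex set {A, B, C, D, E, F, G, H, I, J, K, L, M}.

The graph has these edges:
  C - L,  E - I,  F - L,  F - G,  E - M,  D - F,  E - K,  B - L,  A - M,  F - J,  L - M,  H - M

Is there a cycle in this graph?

DFS, tracking each vertex's parent; an edge to a visited non-parent vertex closes a cycle.
Start from A:
visit A (parent –)
  visit M (parent A)
    visit E (parent M)
      E–M: parent, skip
      visit K (parent E)
        K–E: parent, skip
      visit I (parent E)
        I–E: parent, skip
    M–A: parent, skip
    visit H (parent M)
      H–M: parent, skip
    visit L (parent M)
      visit F (parent L)
        F–L: parent, skip
        visit D (parent F)
          D–F: parent, skip
        visit G (parent F)
          G–F: parent, skip
        visit J (parent F)
          J–F: parent, skip
      L–M: parent, skip
      visit B (parent L)
        B–L: parent, skip
      visit C (parent L)
        C–L: parent, skip
No non-parent visited neighbor found — the graph is a forest.

No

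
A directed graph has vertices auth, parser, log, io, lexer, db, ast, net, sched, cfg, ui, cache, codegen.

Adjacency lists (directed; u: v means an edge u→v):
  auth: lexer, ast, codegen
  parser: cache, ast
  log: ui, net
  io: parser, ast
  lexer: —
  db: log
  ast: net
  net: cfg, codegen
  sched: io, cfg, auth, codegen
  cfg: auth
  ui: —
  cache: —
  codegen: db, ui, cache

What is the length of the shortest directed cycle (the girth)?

4

For each vertex v, BFS finds the shortest path from v back to v.
The shortest such closed walk is codegen → db → log → net → codegen, length 4.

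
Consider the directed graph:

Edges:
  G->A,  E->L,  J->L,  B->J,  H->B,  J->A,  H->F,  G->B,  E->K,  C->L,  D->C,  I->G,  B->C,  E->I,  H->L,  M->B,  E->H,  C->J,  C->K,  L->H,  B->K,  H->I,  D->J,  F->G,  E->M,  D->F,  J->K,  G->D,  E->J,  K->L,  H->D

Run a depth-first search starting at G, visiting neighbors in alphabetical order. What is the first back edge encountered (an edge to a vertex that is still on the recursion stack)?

H->B

DFS from G (visiting neighbors in alphabetical order); mark gray on enter, black on exit:
G gray
  A gray
  A black
  B gray
    C gray
      J gray
        J→A: A black — skip
        K gray
          L gray
            H gray
              H→B: B is gray → back edge
First back edge: H → B.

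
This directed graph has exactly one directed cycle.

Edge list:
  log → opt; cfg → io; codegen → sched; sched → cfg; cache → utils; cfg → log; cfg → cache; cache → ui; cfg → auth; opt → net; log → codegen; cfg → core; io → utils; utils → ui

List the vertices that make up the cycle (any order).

DFS with gray/black marking from cfg:
cfg gray
  cache gray
    ui gray
    ui black
    utils gray
      utils→ui: ui black — skip
    utils black
  cache black
  io gray
    io→utils: utils black — skip
  io black
  log gray
    opt gray
      net gray
      net black
    opt black
    codegen gray
      sched gray
        sched→cfg: cfg is gray → back edge
Back edge closes the cycle cfg → log → codegen → sched → cfg; its vertices are {cfg, log, sched, codegen}.

cfg, log, sched, codegen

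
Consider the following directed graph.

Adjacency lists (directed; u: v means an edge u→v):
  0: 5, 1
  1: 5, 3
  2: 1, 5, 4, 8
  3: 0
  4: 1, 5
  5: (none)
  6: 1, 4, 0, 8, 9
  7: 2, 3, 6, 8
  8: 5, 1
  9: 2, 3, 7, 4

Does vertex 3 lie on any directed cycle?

Yes

3 is on a cycle iff 3 can reach itself via ≥1 edge.
3 → 0 → 1 → 3 — yes.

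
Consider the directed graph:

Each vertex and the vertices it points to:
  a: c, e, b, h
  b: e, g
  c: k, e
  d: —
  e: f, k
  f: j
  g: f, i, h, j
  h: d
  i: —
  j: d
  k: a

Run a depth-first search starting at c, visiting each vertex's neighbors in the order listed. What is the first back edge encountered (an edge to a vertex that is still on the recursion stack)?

DFS from c (visiting each vertex's neighbors in the order listed); mark gray on enter, black on exit:
c gray
  k gray
    a gray
      a→c: c is gray → back edge
First back edge: a → c.

a->c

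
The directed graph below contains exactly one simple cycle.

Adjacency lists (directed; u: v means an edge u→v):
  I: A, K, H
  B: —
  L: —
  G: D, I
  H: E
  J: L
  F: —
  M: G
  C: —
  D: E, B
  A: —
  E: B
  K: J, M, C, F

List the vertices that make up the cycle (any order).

G, I, K, M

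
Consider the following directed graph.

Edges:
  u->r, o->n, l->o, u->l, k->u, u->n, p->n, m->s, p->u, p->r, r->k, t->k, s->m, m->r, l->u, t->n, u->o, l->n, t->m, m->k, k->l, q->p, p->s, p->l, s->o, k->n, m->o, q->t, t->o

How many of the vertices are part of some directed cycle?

A vertex is on a directed cycle iff it belongs to a strongly connected component of size ≥ 2 (or has a self-loop).
The vertices on cycles are {k, l, m, r, s, u} — 6 in total.

6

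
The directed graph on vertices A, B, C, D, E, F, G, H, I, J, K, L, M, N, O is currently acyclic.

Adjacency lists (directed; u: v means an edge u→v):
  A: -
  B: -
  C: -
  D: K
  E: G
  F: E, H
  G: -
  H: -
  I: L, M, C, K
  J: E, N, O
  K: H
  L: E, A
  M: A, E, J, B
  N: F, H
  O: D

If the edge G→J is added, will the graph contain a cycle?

Yes

Adding G→J creates a cycle iff J can already reach G.
Path from J: J → E → G.
So J → … → G → J is a cycle.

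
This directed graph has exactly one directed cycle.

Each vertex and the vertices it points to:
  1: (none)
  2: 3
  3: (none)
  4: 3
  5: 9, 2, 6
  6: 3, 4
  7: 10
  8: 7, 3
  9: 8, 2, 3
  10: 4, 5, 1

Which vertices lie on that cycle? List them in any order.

5, 7, 8, 9, 10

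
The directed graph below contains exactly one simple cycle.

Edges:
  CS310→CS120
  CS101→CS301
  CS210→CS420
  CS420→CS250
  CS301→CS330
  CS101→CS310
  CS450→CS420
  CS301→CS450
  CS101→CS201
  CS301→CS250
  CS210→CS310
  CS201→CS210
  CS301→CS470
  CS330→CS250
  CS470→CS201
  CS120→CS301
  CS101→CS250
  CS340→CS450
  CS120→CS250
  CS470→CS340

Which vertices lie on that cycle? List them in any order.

DFS with gray/black marking from CS301:
CS301 gray
  CS330 gray
    CS250 gray
    CS250 black
  CS330 black
  CS450 gray
    CS420 gray
      CS420→CS250: CS250 black — skip
    CS420 black
  CS450 black
  CS301→CS250: CS250 black — skip
  CS470 gray
    CS201 gray
      CS210 gray
        CS210→CS420: CS420 black — skip
        CS310 gray
          CS120 gray
            CS120→CS250: CS250 black — skip
            CS120→CS301: CS301 is gray → back edge
Back edge closes the cycle CS301 → CS470 → CS201 → CS210 → CS310 → CS120 → CS301; its vertices are {CS120, CS201, CS210, CS301, CS310, CS470}.

CS120, CS201, CS210, CS301, CS310, CS470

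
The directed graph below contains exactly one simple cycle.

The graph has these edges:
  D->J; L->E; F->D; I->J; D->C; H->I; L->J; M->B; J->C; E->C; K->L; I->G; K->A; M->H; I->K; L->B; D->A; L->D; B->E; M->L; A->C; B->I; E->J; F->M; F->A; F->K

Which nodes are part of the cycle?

B, I, K, L

DFS with gray/black marking from K:
K gray
  L gray
    D gray
      J gray
        C gray
        C black
      J black
      D→C: C black — skip
      A gray
        A→C: C black — skip
      A black
    D black
    E gray
      E→J: J black — skip
      E→C: C black — skip
    E black
    L→J: J black — skip
    B gray
      I gray
        G gray
        G black
        I→K: K is gray → back edge
Back edge closes the cycle K → L → B → I → K; its vertices are {B, I, K, L}.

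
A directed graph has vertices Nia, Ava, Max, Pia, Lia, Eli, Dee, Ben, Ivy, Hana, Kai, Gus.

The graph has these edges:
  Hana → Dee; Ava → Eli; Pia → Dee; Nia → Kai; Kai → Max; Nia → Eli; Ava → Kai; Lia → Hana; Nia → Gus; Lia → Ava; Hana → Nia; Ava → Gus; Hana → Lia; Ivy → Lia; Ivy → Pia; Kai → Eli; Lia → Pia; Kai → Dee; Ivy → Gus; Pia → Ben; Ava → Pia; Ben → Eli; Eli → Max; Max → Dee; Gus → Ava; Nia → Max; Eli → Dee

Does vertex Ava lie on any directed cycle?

Yes

Ava is on a cycle iff Ava can reach itself via ≥1 edge.
Ava → Gus → Ava — yes.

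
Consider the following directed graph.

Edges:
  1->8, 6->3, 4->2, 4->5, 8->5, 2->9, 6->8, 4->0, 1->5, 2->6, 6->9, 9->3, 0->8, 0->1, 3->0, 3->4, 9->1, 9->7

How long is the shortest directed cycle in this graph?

For each vertex v, BFS finds the shortest path from v back to v.
The shortest such closed walk is 4 → 2 → 6 → 3 → 4, length 4.

4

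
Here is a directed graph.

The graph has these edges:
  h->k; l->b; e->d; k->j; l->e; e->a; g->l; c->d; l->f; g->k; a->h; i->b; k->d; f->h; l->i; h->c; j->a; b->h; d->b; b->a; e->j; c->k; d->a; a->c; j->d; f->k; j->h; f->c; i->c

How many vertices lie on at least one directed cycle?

7

A vertex is on a directed cycle iff it belongs to a strongly connected component of size ≥ 2 (or has a self-loop).
The vertices on cycles are {a, b, c, d, h, j, k} — 7 in total.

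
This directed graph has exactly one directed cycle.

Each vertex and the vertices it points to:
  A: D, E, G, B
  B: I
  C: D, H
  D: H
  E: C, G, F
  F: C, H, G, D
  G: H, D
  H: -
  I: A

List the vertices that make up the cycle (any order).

DFS with gray/black marking from A:
A gray
  D gray
    H gray
    H black
  D black
  E gray
    C gray
      C→D: D black — skip
      C→H: H black — skip
    C black
    G gray
      G→H: H black — skip
      G→D: D black — skip
    G black
    F gray
      F→C: C black — skip
      F→H: H black — skip
      F→G: G black — skip
      F→D: D black — skip
    F black
  E black
  A→G: G black — skip
  B gray
    I gray
      I→A: A is gray → back edge
Back edge closes the cycle A → B → I → A; its vertices are {A, B, I}.

A, B, I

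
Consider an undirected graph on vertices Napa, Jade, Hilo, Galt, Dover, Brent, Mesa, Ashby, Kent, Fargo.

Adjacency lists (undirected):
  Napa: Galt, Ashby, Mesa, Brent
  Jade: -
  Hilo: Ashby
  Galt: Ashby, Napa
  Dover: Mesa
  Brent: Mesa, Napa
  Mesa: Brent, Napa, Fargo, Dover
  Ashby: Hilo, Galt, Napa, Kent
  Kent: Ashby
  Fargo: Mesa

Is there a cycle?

DFS, tracking each vertex's parent; an edge to a visited non-parent vertex closes a cycle.
Start from Brent:
visit Brent (parent –)
  visit Mesa (parent Brent)
    Mesa–Brent: parent, skip
    visit Napa (parent Mesa)
      visit Galt (parent Napa)
        visit Ashby (parent Galt)
          visit Hilo (parent Ashby)
            Hilo–Ashby: parent, skip
          Ashby–Galt: parent, skip
          Ashby–Napa: Napa visited and ≠ parent → cycle
Cycle: Napa – Galt – Ashby – Napa.

Yes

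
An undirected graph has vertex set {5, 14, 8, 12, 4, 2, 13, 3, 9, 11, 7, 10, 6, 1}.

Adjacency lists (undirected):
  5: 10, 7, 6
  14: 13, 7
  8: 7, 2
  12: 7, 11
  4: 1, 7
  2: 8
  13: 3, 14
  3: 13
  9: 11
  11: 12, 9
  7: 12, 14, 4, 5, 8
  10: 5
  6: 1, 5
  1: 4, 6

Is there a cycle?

Yes

DFS, tracking each vertex's parent; an edge to a visited non-parent vertex closes a cycle.
Start from 14:
visit 14 (parent –)
  visit 13 (parent 14)
    visit 3 (parent 13)
      3–13: parent, skip
    13–14: parent, skip
  visit 7 (parent 14)
    visit 12 (parent 7)
      12–7: parent, skip
      visit 11 (parent 12)
        11–12: parent, skip
        visit 9 (parent 11)
          9–11: parent, skip
    7–14: parent, skip
    visit 4 (parent 7)
      visit 1 (parent 4)
        1–4: parent, skip
        visit 6 (parent 1)
          6–1: parent, skip
          visit 5 (parent 6)
            visit 10 (parent 5)
              10–5: parent, skip
            5–7: 7 visited and ≠ parent → cycle
Cycle: 7 – 4 – 1 – 6 – 5 – 7.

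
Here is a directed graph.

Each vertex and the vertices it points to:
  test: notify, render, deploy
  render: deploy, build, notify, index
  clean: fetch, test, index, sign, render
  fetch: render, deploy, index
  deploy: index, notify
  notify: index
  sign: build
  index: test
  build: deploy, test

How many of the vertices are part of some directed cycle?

A vertex is on a directed cycle iff it belongs to a strongly connected component of size ≥ 2 (or has a self-loop).
The vertices on cycles are {test, build, index, deploy, notify, render} — 6 in total.

6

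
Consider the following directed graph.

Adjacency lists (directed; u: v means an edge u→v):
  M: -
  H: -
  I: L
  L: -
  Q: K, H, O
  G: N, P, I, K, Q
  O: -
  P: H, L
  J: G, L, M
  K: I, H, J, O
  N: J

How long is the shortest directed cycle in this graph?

3

For each vertex v, BFS finds the shortest path from v back to v.
The shortest such closed walk is G → K → J → G, length 3.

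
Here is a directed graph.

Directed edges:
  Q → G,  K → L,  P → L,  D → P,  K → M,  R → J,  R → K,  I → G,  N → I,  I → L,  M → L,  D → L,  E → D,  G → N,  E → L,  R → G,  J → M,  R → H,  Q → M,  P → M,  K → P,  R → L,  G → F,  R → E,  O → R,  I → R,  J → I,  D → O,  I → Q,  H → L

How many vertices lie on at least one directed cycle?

9

A vertex is on a directed cycle iff it belongs to a strongly connected component of size ≥ 2 (or has a self-loop).
The vertices on cycles are {D, E, G, I, J, N, O, Q, R} — 9 in total.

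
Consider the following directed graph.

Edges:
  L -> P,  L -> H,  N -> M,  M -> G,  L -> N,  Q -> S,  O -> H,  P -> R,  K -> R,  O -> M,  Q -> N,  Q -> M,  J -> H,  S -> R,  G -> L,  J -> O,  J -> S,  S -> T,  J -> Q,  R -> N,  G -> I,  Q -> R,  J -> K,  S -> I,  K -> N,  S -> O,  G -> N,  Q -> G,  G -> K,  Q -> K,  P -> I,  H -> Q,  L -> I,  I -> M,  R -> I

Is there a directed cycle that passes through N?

N is on a cycle iff N can reach itself via ≥1 edge.
N → M → G → N — yes.

Yes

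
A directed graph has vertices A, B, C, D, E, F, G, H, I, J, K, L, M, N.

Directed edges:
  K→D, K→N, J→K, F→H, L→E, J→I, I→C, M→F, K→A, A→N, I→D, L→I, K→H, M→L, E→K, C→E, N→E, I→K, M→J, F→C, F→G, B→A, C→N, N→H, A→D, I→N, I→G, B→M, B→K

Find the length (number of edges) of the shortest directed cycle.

3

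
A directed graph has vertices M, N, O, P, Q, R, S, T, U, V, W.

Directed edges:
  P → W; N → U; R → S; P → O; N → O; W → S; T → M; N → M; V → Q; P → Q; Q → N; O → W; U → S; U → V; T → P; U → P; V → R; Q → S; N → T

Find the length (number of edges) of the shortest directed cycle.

4

For each vertex v, BFS finds the shortest path from v back to v.
The shortest such closed walk is N → U → P → Q → N, length 4.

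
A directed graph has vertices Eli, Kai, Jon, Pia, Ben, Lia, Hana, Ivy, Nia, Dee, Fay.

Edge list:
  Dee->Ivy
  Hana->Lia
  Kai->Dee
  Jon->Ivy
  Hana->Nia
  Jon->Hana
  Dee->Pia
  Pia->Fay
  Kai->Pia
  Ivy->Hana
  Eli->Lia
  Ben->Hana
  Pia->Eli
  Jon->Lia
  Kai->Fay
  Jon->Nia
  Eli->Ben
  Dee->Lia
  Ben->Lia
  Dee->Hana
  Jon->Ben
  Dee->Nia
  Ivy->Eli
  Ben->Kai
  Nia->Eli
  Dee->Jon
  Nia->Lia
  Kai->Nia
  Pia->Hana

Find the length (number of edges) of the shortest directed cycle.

For each vertex v, BFS finds the shortest path from v back to v.
The shortest such closed walk is Kai → Dee → Jon → Ben → Kai, length 4.

4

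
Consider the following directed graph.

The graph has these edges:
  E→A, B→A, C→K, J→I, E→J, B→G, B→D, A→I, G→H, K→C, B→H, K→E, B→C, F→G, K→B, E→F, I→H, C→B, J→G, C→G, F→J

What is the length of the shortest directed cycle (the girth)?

For each vertex v, BFS finds the shortest path from v back to v.
The shortest such closed walk is B → C → B, length 2.

2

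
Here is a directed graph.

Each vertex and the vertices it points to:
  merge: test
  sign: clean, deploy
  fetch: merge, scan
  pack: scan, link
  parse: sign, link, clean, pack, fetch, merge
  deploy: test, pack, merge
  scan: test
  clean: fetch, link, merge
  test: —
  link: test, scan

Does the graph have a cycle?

No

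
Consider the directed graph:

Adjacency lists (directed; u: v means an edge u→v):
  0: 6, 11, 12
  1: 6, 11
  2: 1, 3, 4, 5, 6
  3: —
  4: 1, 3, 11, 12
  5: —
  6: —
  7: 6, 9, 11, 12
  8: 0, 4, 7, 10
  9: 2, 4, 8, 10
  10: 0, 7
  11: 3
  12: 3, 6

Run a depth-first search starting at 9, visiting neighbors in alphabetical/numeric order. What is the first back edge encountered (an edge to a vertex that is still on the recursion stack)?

7->9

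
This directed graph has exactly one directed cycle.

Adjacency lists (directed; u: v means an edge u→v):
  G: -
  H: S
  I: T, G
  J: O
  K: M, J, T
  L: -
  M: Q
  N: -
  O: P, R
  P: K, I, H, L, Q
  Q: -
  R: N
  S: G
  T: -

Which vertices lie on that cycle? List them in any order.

J, K, O, P

DFS with gray/black marking from O:
O gray
  P gray
    K gray
      M gray
        Q gray
        Q black
      M black
      J gray
        J→O: O is gray → back edge
Back edge closes the cycle O → P → K → J → O; its vertices are {J, K, O, P}.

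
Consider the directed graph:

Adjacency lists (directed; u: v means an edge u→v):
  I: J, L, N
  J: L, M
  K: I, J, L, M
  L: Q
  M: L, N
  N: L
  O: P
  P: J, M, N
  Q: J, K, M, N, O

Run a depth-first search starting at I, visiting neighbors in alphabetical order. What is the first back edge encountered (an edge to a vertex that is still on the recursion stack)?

DFS from I (visiting neighbors in alphabetical order); mark gray on enter, black on exit:
I gray
  J gray
    L gray
      Q gray
        Q→J: J is gray → back edge
First back edge: Q → J.

Q->J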